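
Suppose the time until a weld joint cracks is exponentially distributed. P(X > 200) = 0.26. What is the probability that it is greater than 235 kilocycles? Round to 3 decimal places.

e^(−λ·200) = 0.26 ⇒ λ = −ln(0.26)/200 = 0.00673537.
P(X > 235) = e^(−0.00673537·235) = e^(−1.5828) ≈ 0.205.

0.205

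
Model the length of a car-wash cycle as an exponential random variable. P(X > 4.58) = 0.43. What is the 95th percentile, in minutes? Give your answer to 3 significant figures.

16.3

e^(−λ·4.58) = 0.43 ⇒ λ = −ln(0.43)/4.58 = 0.184273.
95th percentile: 1 − e^(−λt) = 0.95, t = −ln(0.05)/λ = 16.257 minutes.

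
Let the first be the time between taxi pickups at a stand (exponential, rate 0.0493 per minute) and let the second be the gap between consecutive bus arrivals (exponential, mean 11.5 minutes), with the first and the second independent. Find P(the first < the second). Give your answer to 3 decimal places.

0.362

λ_1 = 0.0493, λ_2 = 1/11.5 = 0.0869565.
For independent exponentials, P(the first < the second) = λ_1/(λ_1+λ_2) = 0.0493/0.136257 ≈ 0.362.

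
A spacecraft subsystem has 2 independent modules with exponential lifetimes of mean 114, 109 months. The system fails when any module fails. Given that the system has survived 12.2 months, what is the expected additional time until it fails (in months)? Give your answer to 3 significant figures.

First-failure rate Σλ = 1/114 + 1/109 = 0.0179462.
By memorylessness the expected residual is 1/Σλ = 55.722 months, regardless of the 12.2 already elapsed.

55.7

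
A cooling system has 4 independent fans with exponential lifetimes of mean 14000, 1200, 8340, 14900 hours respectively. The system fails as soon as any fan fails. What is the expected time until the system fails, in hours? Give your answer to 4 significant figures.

915.9

The first failure time is exponential with rate Σλ_i = 1/14000 + 1/1200 + 1/8340 + 1/14900 = 0.00109178 per hour.
E[min] = 1/Σλ = 1/0.00109178 = 915.935 hours.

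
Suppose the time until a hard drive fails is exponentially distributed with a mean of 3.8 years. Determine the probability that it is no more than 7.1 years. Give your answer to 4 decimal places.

0.8456

The rate is λ = 1/3.8 = 0.263158 per year.
P(X ≤ 7.1) = 1 − e^(−λ·7.1) = 1 − e^(−1.8684) ≈ 0.8456.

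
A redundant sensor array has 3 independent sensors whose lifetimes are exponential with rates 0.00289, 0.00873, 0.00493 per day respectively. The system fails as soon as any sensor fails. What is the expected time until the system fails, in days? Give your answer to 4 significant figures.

60.42

The time to first failure is exponential with rate Σλ = 0.00289 + 0.00873 + 0.00493 = 0.01655.
E[min] = 1/Σλ = 1/0.01655 = 60.423 days.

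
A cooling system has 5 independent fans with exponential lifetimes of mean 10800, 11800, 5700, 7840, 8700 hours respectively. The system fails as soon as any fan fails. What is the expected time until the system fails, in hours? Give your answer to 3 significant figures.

1680

The first failure time is exponential with rate Σλ_i = 1/10800 + 1/11800 + 1/5700 + 1/7840 + 1/8700 = 0.000595271 per hour.
E[min] = 1/Σλ = 1/0.000595271 = 1679.91 hours.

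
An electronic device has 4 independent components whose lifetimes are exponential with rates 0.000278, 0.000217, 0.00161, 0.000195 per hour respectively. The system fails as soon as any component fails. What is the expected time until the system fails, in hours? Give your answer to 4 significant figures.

The time to first failure is exponential with rate Σλ = 0.000278 + 0.000217 + 0.00161 + 0.000195 = 0.0023.
E[min] = 1/Σλ = 1/0.0023 = 434.783 hours.

434.8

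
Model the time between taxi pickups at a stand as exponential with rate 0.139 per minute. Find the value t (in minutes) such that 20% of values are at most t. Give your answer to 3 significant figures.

1.61

Set 1 − e^(−λt) = 0.2, so t = −ln(0.8)/λ = 0.22314/0.139 ≈ 1.60535 minutes.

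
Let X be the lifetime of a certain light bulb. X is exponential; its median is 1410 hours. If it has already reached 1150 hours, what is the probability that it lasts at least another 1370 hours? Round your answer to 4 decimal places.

0.5099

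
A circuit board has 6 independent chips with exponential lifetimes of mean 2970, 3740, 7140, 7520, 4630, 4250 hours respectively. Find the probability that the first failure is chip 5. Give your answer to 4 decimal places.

0.1626

Rates: λ_i = 1/mean_i → 0.0003367, 0.00026738, 0.000140056, 0.000132979, 0.000215983, 0.000235294; Σλ = 0.00132839.
P(chip 5 first) = λ_5/Σλ = 0.000215983/0.00132839 ≈ 0.1626.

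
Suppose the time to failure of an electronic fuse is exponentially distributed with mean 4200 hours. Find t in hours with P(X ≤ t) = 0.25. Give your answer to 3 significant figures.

1210

The rate is λ = 1/4200 = 0.000238095 per hour.
Set 1 − e^(−λt) = 0.25, so t = −ln(0.75)/λ = 0.28768/0.000238095 ≈ 1208.26 hours.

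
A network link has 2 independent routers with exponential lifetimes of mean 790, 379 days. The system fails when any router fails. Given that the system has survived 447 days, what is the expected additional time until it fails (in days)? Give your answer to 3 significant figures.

First-failure rate Σλ = 1/790 + 1/379 = 0.00390435.
By memorylessness the expected residual is 1/Σλ = 256.125 days, regardless of the 447 already elapsed.

256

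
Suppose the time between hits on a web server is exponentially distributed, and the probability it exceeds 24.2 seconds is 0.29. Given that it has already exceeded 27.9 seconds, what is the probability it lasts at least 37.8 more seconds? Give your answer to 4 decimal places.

0.1446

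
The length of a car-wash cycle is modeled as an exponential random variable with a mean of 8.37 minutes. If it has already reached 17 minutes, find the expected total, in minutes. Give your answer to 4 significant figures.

25.37

The rate is λ = 1/8.37 = 0.119474 per minute.
By memorylessness, E[X | X > 17] = 17 + 1/λ = 17 + 8.37 = 25.37 minutes.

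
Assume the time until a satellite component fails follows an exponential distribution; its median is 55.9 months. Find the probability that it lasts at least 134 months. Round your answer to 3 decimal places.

For an exponential, median = ln(2)/λ, so λ = ln 2 / 55.9 = 0.0123998 per month.
P(X > 134) = e^(−λ·134) = e^(−1.6616) ≈ 0.190.

0.190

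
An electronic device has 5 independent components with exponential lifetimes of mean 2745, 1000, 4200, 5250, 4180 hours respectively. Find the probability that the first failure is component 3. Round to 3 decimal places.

Rates: λ_i = 1/mean_i → 0.000364299, 0.001, 0.000238095, 0.000190476, 0.000239234; Σλ = 0.0020321.
P(component 3 first) = λ_3/Σλ = 0.000238095/0.0020321 ≈ 0.117.

0.117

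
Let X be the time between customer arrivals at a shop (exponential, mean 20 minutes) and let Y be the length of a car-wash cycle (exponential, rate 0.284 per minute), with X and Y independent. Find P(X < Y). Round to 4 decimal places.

0.1497

λ_1 = 1/20 = 0.05, λ_2 = 0.284.
For independent exponentials, P(X < Y) = λ_1/(λ_1+λ_2) = 0.05/0.334 ≈ 0.1497.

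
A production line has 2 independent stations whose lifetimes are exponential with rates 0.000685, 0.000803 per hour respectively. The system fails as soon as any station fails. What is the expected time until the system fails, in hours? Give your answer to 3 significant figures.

672

The time to first failure is exponential with rate Σλ = 0.000685 + 0.000803 = 0.001488.
E[min] = 1/Σλ = 1/0.001488 = 672.043 hours.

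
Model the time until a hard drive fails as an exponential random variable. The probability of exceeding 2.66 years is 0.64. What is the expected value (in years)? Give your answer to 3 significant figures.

5.96

e^(−λ·2.66) = 0.64 ⇒ λ = −ln(0.64)/2.66 = 0.167777.
Mean = 1/λ = 5.96029 years.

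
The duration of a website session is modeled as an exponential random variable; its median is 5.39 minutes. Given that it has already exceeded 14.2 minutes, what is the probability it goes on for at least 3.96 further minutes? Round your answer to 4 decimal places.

0.6009

For an exponential, median = ln(2)/λ, so λ = ln 2 / 5.39 = 0.128599 per minute.
The exponential is memoryless, so the remaining time is again Exp(λ): the condition X > 14.2 is irrelevant.
P(X > 3.96) = e^(−0.50925) ≈ 0.6009.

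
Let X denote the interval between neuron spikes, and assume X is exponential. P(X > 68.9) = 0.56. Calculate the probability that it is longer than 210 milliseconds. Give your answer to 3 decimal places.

0.171

e^(−λ·68.9) = 0.56 ⇒ λ = −ln(0.56)/68.9 = 0.00841536.
P(X > 210) = e^(−0.00841536·210) = e^(−1.7672) ≈ 0.171.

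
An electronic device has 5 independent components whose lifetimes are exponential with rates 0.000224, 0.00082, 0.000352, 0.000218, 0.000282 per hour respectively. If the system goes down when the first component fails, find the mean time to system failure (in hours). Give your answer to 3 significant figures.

The time to first failure is exponential with rate Σλ = 0.000224 + 0.00082 + 0.000352 + 0.000218 + 0.000282 = 0.001896.
E[min] = 1/Σλ = 1/0.001896 = 527.426 hours.

527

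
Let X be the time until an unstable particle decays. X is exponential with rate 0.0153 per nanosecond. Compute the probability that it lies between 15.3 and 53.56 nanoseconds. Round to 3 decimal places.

0.351

P(15.3 < X < 53.56) = e^(−λ·15.3) − e^(−λ·53.56) = 0.79129 − 0.44067 ≈ 0.351.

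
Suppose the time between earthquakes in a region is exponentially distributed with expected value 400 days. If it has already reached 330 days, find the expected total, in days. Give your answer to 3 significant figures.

730

The rate is λ = 1/400 = 0.0025 per day.
By memorylessness, E[X | X > 330] = 330 + 1/λ = 330 + 400 = 730 days.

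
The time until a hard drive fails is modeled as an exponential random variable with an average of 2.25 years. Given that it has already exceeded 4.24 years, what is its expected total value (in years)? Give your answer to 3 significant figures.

The rate is λ = 1/2.25 = 0.444444 per year.
By memorylessness, E[X | X > 4.24] = 4.24 + 1/λ = 4.24 + 2.25 = 6.49 years.

6.49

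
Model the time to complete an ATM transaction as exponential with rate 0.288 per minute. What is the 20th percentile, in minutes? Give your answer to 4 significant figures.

0.7748

Set 1 − e^(−λt) = 0.2, so t = −ln(0.8)/λ = 0.22314/0.288 ≈ 0.774804 minutes.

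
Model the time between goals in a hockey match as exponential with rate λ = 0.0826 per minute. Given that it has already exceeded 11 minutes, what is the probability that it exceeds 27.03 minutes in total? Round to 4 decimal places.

By the memoryless property, P(X > 11+16.03 | X > 11) = P(X > 16.03).
P(X > 16.03) = e^(−1.3241) ≈ 0.2660.

0.2660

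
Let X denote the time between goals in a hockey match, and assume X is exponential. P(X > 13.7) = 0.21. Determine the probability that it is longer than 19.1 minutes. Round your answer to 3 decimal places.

e^(−λ·13.7) = 0.21 ⇒ λ = −ln(0.21)/13.7 = 0.113916.
P(X > 19.1) = e^(−0.113916·19.1) = e^(−2.1758) ≈ 0.114.

0.114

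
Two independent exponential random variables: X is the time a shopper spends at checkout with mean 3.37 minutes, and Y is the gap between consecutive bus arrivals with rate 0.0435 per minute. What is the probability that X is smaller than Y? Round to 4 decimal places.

0.8721

λ_1 = 1/3.37 = 0.296736, λ_2 = 0.0435.
For independent exponentials, P(X < Y) = λ_1/(λ_1+λ_2) = 0.296736/0.340236 ≈ 0.8721.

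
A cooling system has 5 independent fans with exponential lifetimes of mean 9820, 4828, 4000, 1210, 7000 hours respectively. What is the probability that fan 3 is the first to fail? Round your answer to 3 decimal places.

0.164

Rates: λ_i = 1/mean_i → 0.000101833, 0.000207125, 0.00025, 0.000826446, 0.000142857; Σλ = 0.00152826.
P(fan 3 first) = λ_3/Σλ = 0.00025/0.00152826 ≈ 0.164.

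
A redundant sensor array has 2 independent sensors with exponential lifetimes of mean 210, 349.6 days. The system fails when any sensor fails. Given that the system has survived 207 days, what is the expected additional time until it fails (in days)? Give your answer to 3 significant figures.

131

First-failure rate Σλ = 1/210 + 1/349.6 = 0.00762232.
By memorylessness the expected residual is 1/Σλ = 131.194 days, regardless of the 207 already elapsed.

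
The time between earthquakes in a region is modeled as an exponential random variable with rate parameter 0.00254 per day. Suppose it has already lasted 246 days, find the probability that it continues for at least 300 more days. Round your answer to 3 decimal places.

0.467

By the memoryless property, P(X > 246+300 | X > 246) = P(X > 300).
P(X > 300) = e^(−0.762) ≈ 0.467.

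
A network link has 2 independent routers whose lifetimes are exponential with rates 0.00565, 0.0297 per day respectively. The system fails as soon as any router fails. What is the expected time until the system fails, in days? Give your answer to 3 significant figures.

28.3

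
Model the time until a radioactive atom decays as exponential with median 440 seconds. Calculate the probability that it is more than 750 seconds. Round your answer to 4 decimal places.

0.3068

For an exponential, median = ln(2)/λ, so λ = ln 2 / 440 = 0.00157533 per second.
P(X > 750) = e^(−λ·750) = e^(−1.1815) ≈ 0.3068.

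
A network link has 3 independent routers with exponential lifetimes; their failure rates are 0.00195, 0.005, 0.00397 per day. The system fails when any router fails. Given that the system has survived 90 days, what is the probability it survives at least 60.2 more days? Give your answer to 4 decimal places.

Time to first failure ~ Exp(Σλ) with Σλ = 0.01092.
By memorylessness, P(T > 90+60.2 | T > 90) = P(T > 60.2) = e^(−0.01092·60.2) ≈ 0.5182.

0.5182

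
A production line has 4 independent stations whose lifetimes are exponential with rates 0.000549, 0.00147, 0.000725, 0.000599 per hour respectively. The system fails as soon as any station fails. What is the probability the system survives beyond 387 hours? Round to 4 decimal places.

The time to first failure is exponential with rate Σλ = 0.000549 + 0.00147 + 0.000725 + 0.000599 = 0.003343.
P(min > 387) = e^(−0.003343·387) = e^(−1.2937) ≈ 0.2742.

0.2742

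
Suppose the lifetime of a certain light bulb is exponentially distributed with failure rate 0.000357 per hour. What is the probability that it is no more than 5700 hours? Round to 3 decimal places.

0.869

P(X ≤ 5700) = 1 − e^(−λ·5700) = 1 − e^(−2.0349) ≈ 0.869.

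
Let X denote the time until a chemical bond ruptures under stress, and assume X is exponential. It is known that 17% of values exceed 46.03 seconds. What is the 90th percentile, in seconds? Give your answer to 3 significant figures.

e^(−λ·46.03) = 0.17 ⇒ λ = −ln(0.17)/46.03 = 0.0384957.
90th percentile: 1 − e^(−λt) = 0.9, t = −ln(0.1)/λ = 59.8141 seconds.

59.8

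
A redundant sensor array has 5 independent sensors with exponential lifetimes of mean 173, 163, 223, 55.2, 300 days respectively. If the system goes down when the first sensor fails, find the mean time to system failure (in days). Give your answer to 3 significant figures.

26.4

The first failure time is exponential with rate Σλ_i = 1/173 + 1/163 + 1/223 + 1/55.2 + 1/300 = 0.0378489 per day.
E[min] = 1/Σλ = 1/0.0378489 = 26.4208 days.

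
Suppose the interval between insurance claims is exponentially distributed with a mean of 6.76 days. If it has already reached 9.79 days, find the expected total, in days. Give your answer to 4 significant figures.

The rate is λ = 1/6.76 = 0.147929 per day.
By memorylessness, E[X | X > 9.79] = 9.79 + 1/λ = 9.79 + 6.76 = 16.55 days.

16.55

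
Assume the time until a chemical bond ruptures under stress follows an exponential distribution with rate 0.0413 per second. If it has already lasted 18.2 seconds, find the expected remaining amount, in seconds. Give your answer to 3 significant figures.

By memorylessness, the remaining amount past any threshold is again Exp(λ) with mean 1/λ = 24.2131 seconds.

24.2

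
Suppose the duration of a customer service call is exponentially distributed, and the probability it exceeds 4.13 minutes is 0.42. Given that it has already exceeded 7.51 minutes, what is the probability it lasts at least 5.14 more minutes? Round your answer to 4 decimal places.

0.3397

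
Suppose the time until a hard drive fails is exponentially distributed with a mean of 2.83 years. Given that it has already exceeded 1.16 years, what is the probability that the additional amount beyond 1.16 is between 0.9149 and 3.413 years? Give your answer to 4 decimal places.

0.4244

The rate is λ = 1/2.83 = 0.353357 per year.
Memoryless: the residual past 1.16 is again Exp(λ).
P(0.9149 < residual < 3.413) = e^(−λ·0.9149) − e^(−λ·3.413) = 0.72377 − 0.29939 ≈ 0.4244.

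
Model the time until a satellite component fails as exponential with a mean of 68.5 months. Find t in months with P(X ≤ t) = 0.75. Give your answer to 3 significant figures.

95.0

The rate is λ = 1/68.5 = 0.0145985 per month.
Set 1 − e^(−λt) = 0.75, so t = −ln(0.25)/λ = 1.3863/0.0145985 ≈ 94.9612 months.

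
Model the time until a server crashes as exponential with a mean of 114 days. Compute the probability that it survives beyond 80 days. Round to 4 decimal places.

The rate is λ = 1/114 = 0.00877193 per day.
P(X > 80) = e^(−λ·80) = e^(−0.70175) ≈ 0.4957.

0.4957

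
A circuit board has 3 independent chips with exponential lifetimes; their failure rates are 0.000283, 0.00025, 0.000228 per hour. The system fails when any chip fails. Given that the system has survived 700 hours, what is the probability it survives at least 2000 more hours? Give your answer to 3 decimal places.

0.218

Time to first failure ~ Exp(Σλ) with Σλ = 0.000761.
By memorylessness, P(T > 700+2000 | T > 700) = P(T > 2000) = e^(−0.000761·2000) ≈ 0.218.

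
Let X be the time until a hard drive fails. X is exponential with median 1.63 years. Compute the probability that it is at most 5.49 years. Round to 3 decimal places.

For an exponential, median = ln(2)/λ, so λ = ln 2 / 1.63 = 0.425244 per year.
P(X ≤ 5.49) = 1 − e^(−λ·5.49) = 1 − e^(−2.3346) ≈ 0.903.

0.903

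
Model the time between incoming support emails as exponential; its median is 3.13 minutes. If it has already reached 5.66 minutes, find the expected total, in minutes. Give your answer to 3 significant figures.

For an exponential, median = ln(2)/λ, so λ = ln 2 / 3.13 = 0.221453 per minute.
By memorylessness, E[X | X > 5.66] = 5.66 + 1/λ = 5.66 + 4.51564 = 10.1756 minutes.

10.2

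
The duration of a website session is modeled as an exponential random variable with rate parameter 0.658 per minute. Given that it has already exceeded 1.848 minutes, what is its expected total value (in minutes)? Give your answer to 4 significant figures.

By memorylessness, E[X | X > 1.848] = 1.848 + 1/λ = 1.848 + 1.51976 = 3.36776 minutes.

3.368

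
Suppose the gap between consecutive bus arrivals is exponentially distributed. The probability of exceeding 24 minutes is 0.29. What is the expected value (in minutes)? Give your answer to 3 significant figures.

19.4

e^(−λ·24) = 0.29 ⇒ λ = −ln(0.29)/24 = 0.0515781.
Mean = 1/λ = 19.3881 minutes.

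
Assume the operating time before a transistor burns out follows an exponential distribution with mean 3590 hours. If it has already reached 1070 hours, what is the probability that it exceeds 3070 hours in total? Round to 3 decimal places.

The rate is λ = 1/3590 = 0.000278552 per hour.
P(X > s+t | X > s) = e^(−λ(s+t))/e^(−λs) = e^(−λt), independent of s = 1070.
P(X > 2000) = e^(−0.5571) ≈ 0.573.

0.573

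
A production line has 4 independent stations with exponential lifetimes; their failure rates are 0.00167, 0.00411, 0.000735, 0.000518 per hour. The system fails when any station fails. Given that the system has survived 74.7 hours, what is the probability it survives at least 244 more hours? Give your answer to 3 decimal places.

0.180

Time to first failure ~ Exp(Σλ) with Σλ = 0.007033.
By memorylessness, P(T > 74.7+244 | T > 74.7) = P(T > 244) = e^(−0.007033·244) ≈ 0.180.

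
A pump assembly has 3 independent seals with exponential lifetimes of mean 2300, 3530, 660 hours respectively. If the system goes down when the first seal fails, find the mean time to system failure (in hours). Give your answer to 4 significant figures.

447.8

The first failure time is exponential with rate Σλ_i = 1/2300 + 1/3530 + 1/660 = 0.00223322 per hour.
E[min] = 1/Σλ = 1/0.00223322 = 447.784 hours.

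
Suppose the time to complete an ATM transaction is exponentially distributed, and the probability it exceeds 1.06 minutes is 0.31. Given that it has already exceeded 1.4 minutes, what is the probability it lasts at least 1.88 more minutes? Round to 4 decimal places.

From e^(−λ·1.06) = 0.31, λ = −ln(0.31)/1.06 = 1.10489.
Memoryless: P(X > 1.4+1.88 | X > 1.4) = P(X > 1.88) = e^(−1.10489·1.88) ≈ 0.1253.

0.1253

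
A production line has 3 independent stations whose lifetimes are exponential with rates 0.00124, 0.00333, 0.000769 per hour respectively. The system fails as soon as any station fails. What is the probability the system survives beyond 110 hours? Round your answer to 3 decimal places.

The time to first failure is exponential with rate Σλ = 0.00124 + 0.00333 + 0.000769 = 0.005339.
P(min > 110) = e^(−0.005339·110) = e^(−0.58729) ≈ 0.556.

0.556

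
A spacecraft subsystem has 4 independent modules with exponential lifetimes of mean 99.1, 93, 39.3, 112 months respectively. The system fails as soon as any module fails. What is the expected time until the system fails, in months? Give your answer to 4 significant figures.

18.11

The first failure time is exponential with rate Σλ_i = 1/99.1 + 1/93 + 1/39.3 + 1/112 = 0.0552174 per month.
E[min] = 1/Σλ = 1/0.0552174 = 18.1102 months.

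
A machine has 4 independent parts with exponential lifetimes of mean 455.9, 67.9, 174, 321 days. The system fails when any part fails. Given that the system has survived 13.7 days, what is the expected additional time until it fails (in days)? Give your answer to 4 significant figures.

First-failure rate Σλ = 1/455.9 + 1/67.9 + 1/174 + 1/321 = 0.0257834.
By memorylessness the expected residual is 1/Σλ = 38.7847 days, regardless of the 13.7 already elapsed.

38.78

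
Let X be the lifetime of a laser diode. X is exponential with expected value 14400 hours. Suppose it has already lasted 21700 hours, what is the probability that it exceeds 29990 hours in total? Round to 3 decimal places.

The rate is λ = 1/14400 = 0.0000694444 per hour.
The exponential is memoryless, so the remaining time is again Exp(λ): the condition X > 21700 is irrelevant.
P(X > 8290) = e^(−0.57569) ≈ 0.562.

0.562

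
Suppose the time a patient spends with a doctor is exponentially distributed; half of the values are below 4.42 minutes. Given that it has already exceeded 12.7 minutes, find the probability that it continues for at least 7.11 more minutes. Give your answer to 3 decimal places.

For an exponential, median = ln(2)/λ, so λ = ln 2 / 4.42 = 0.156821 per minute.
By the memoryless property, P(X > 12.7+7.11 | X > 12.7) = P(X > 7.11).
P(X > 7.11) = e^(−1.115) ≈ 0.328.

0.328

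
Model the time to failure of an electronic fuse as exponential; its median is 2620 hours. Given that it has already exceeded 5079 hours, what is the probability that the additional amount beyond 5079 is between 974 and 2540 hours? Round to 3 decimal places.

For an exponential, median = ln(2)/λ, so λ = ln 2 / 2620 = 0.00026456 per hour.
Memoryless: the residual past 5079 is again Exp(λ).
P(974 < residual < 2540) = e^(−λ·974) − e^(−λ·2540) = 0.77284 − 0.51070 ≈ 0.262.

0.262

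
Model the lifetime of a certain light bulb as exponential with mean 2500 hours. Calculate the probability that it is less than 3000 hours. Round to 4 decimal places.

The rate is λ = 1/2500 = 0.0004 per hour.
P(X ≤ 3000) = 1 − e^(−λ·3000) = 1 − e^(−1.2) ≈ 0.6988.

0.6988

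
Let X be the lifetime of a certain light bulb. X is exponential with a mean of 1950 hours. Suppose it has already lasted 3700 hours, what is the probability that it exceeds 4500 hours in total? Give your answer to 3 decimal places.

The rate is λ = 1/1950 = 0.000512821 per hour.
P(X > s+t | X > s) = e^(−λ(s+t))/e^(−λs) = e^(−λt), independent of s = 3700.
P(X > 800) = e^(−0.41026) ≈ 0.663.

0.663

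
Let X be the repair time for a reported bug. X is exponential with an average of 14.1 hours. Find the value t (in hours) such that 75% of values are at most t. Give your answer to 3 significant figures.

19.5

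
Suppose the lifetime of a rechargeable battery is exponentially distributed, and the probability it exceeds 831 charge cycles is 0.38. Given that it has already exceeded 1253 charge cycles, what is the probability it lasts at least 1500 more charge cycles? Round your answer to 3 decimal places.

From e^(−λ·831) = 0.38, λ = −ln(0.38)/831 = 0.00116436.
Memoryless: P(X > 1253+1500 | X > 1253) = P(X > 1500) = e^(−0.00116436·1500) ≈ 0.174.

0.174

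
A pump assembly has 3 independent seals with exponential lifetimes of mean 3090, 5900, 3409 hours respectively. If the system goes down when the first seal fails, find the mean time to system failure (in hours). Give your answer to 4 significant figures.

The first failure time is exponential with rate Σλ_i = 1/3090 + 1/5900 + 1/3409 = 0.000786457 per hour.
E[min] = 1/Σλ = 1/0.000786457 = 1271.52 hours.

1272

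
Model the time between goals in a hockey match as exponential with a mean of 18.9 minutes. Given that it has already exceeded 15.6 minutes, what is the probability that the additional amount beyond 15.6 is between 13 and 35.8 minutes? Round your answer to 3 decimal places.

The rate is λ = 1/18.9 = 0.0529101 per minute.
Memoryless: the residual past 15.6 is again Exp(λ).
P(13 < residual < 35.8) = e^(−λ·13) − e^(−λ·35.8) = 0.50267 − 0.15044 ≈ 0.352.

0.352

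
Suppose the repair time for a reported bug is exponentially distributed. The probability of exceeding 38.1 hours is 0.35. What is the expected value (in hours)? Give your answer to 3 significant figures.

e^(−λ·38.1) = 0.35 ⇒ λ = −ln(0.35)/38.1 = 0.0275544.
Mean = 1/λ = 36.2919 hours.

36.3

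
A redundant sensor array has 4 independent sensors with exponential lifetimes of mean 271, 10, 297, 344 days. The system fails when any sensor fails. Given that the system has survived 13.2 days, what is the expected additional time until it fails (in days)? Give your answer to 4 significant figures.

First-failure rate Σλ = 1/271 + 1/10 + 1/297 + 1/344 = 0.109964.
By memorylessness the expected residual is 1/Σλ = 9.09388 days, regardless of the 13.2 already elapsed.

9.094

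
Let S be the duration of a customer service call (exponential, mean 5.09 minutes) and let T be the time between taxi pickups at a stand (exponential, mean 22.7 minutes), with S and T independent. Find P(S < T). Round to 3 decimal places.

λ_1 = 1/5.09 = 0.196464, λ_2 = 1/22.7 = 0.0440529.
For independent exponentials, P(S < T) = λ_1/(λ_1+λ_2) = 0.196464/0.240517 ≈ 0.817.

0.817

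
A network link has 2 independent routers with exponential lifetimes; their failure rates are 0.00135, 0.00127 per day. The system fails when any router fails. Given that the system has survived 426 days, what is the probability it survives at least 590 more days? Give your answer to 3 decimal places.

0.213

Time to first failure ~ Exp(Σλ) with Σλ = 0.00262.
By memorylessness, P(T > 426+590 | T > 426) = P(T > 590) = e^(−0.00262·590) ≈ 0.213.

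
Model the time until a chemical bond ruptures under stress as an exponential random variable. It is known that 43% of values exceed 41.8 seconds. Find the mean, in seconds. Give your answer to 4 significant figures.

e^(−λ·41.8) = 0.43 ⇒ λ = −ln(0.43)/41.8 = 0.0201907.
Mean = 1/λ = 49.5278 seconds.

49.53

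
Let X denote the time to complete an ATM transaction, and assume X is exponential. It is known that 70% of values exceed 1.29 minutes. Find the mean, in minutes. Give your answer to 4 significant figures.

3.617

e^(−λ·1.29) = 0.70 ⇒ λ = −ln(0.70)/1.29 = 0.276492.
Mean = 1/λ = 3.61674 minutes.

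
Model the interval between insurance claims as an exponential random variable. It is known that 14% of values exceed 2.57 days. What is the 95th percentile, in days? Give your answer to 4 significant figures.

e^(−λ·2.57) = 0.14 ⇒ λ = −ln(0.14)/2.57 = 0.765024.
95th percentile: 1 − e^(−λt) = 0.95, t = −ln(0.05)/λ = 3.91586 days.

3.916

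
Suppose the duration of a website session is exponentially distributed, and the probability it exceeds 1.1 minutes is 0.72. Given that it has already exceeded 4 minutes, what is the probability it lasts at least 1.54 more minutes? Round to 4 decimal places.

0.6313

From e^(−λ·1.1) = 0.72, λ = −ln(0.72)/1.1 = 0.29864.
Memoryless: P(X > 4+1.54 | X > 4) = P(X > 1.54) = e^(−0.29864·1.54) ≈ 0.6313.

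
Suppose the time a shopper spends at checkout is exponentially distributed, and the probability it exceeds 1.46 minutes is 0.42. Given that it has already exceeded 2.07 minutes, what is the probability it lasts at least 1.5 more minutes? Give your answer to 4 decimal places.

0.4101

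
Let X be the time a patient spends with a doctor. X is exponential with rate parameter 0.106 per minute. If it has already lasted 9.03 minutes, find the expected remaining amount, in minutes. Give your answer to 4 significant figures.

9.434

By memorylessness, the remaining amount past any threshold is again Exp(λ) with mean 1/λ = 9.43396 minutes.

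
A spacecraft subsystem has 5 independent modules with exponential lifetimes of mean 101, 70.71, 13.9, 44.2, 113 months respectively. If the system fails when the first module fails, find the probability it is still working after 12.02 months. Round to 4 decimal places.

0.2161

The first failure time is exponential with rate Σλ_i = 1/101 + 1/70.71 + 1/13.9 + 1/44.2 + 1/113 = 0.12746 per month.
P(min > 12.02) = e^(−0.12746·12.02) = e^(−1.5321) ≈ 0.2161.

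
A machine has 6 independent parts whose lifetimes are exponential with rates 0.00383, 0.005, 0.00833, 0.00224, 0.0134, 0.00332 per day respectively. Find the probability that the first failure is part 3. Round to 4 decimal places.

The time to first failure is exponential with rate Σλ = 0.00383 + 0.005 + 0.00833 + 0.00224 + 0.0134 + 0.00332 = 0.03612.
P(part 3 first) = λ_3/Σλ = 0.00833/0.03612 ≈ 0.2306.

0.2306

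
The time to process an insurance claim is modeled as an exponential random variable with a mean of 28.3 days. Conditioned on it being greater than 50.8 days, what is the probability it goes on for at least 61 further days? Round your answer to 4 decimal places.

0.1158

The rate is λ = 1/28.3 = 0.0353357 per day.
The exponential is memoryless, so the remaining time is again Exp(λ): the condition X > 50.8 is irrelevant.
P(X > 61) = e^(−2.1555) ≈ 0.1158.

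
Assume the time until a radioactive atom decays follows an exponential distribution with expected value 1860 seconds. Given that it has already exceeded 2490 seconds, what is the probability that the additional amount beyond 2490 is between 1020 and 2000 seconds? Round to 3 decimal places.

The rate is λ = 1/1860 = 0.000537634 per second.
Memoryless: the residual past 2490 is again Exp(λ).
P(1020 < residual < 2000) = e^(−λ·1020) − e^(−λ·2000) = 0.57788 − 0.34121 ≈ 0.237.

0.237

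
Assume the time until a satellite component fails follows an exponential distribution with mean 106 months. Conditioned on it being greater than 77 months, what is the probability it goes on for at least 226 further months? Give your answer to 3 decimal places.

The rate is λ = 1/106 = 0.00943396 per month.
P(X > s+t | X > s) = e^(−λ(s+t))/e^(−λs) = e^(−λt), independent of s = 77.
P(X > 226) = e^(−2.1321) ≈ 0.119.

0.119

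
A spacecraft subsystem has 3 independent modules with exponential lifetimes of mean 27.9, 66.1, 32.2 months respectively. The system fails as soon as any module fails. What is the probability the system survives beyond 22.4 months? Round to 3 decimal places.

0.159

The first failure time is exponential with rate Σλ_i = 1/27.9 + 1/66.1 + 1/32.2 = 0.0820268 per month.
P(min > 22.4) = e^(−0.0820268·22.4) = e^(−1.8374) ≈ 0.159.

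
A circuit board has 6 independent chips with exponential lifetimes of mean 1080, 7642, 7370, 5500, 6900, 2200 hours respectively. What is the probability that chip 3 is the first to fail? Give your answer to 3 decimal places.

Rates: λ_i = 1/mean_i → 0.000925926, 0.000130856, 0.000135685, 0.000181818, 0.000144928, 0.000454545; Σλ = 0.00197376.
P(chip 3 first) = λ_3/Σλ = 0.000135685/0.00197376 ≈ 0.069.

0.069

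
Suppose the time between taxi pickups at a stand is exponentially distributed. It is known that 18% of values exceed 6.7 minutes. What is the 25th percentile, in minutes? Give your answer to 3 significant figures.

e^(−λ·6.7) = 0.18 ⇒ λ = −ln(0.18)/6.7 = 0.25594.
25th percentile: 1 − e^(−λt) = 0.25, t = −ln(0.75)/λ = 1.12402 minutes.

1.12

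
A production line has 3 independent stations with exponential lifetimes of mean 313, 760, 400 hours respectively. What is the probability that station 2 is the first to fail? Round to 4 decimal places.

0.1877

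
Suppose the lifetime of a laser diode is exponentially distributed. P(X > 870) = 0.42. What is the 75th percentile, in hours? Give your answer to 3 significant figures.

1390

e^(−λ·870) = 0.42 ⇒ λ = −ln(0.42)/870 = 0.000997127.
75th percentile: 1 − e^(−λt) = 0.75, t = −ln(0.25)/λ = 1390.29 hours.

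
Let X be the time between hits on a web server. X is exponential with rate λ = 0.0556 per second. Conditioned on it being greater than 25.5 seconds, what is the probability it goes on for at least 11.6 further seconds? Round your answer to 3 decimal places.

The exponential is memoryless, so the remaining time is again Exp(λ): the condition X > 25.5 is irrelevant.
P(X > 11.6) = e^(−0.64496) ≈ 0.525.

0.525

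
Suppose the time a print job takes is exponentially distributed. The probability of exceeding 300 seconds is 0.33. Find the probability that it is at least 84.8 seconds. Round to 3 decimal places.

0.731

e^(−λ·300) = 0.33 ⇒ λ = −ln(0.33)/300 = 0.00369554.
P(X > 84.8) = e^(−0.00369554·84.8) = e^(−0.31338) ≈ 0.731.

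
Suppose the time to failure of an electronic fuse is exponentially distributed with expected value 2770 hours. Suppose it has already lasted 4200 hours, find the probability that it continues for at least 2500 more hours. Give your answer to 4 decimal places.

0.4055

The rate is λ = 1/2770 = 0.000361011 per hour.
By the memoryless property, P(X > 4200+2500 | X > 4200) = P(X > 2500).
P(X > 2500) = e^(−0.90253) ≈ 0.4055.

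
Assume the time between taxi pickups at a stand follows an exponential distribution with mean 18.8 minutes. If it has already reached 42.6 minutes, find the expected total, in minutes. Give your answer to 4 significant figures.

The rate is λ = 1/18.8 = 0.0531915 per minute.
By memorylessness, E[X | X > 42.6] = 42.6 + 1/λ = 42.6 + 18.8 = 61.4 minutes.

61.40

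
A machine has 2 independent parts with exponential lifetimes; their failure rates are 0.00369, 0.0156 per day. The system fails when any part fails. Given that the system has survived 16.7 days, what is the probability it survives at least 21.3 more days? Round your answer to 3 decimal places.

0.663

Time to first failure ~ Exp(Σλ) with Σλ = 0.01929.
By memorylessness, P(T > 16.7+21.3 | T > 16.7) = P(T > 21.3) = e^(−0.01929·21.3) ≈ 0.663.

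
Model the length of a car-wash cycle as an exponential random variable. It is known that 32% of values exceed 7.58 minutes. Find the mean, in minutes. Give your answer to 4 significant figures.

e^(−λ·7.58) = 0.32 ⇒ λ = −ln(0.32)/7.58 = 0.150321.
Mean = 1/λ = 6.65242 minutes.

6.652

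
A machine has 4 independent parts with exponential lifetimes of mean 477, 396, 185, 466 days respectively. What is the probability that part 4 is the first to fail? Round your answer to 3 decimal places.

0.176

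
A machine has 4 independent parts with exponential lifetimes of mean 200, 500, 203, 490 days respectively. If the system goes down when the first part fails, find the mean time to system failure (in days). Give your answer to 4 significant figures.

71.60

The first failure time is exponential with rate Σλ_i = 1/200 + 1/500 + 1/203 + 1/490 = 0.0139669 per day.
E[min] = 1/Σλ = 1/0.0139669 = 71.5977 days.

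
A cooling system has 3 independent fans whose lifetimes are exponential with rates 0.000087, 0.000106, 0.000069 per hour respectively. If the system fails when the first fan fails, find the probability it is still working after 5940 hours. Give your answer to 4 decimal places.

0.2109

The time to first failure is exponential with rate Σλ = 0.000087 + 0.000106 + 0.000069 = 0.000262.
P(min > 5940) = e^(−0.000262·5940) = e^(−1.5563) ≈ 0.2109.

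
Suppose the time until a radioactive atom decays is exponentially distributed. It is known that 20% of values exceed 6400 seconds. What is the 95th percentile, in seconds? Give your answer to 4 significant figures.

e^(−λ·6400) = 0.20 ⇒ λ = −ln(0.20)/6400 = 0.000251475.
95th percentile: 1 − e^(−λt) = 0.95, t = −ln(0.05)/λ = 11912.7 seconds.

11910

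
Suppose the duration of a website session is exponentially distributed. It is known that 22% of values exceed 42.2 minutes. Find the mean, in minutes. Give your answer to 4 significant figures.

e^(−λ·42.2) = 0.22 ⇒ λ = −ln(0.22)/42.2 = 0.0358798.
Mean = 1/λ = 27.8708 minutes.

27.87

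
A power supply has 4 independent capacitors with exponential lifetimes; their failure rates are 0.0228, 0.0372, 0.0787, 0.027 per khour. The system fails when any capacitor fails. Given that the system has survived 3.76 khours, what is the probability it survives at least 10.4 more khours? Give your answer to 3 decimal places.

0.178

Time to first failure ~ Exp(Σλ) with Σλ = 0.1657.
By memorylessness, P(T > 3.76+10.4 | T > 3.76) = P(T > 10.4) = e^(−0.1657·10.4) ≈ 0.178.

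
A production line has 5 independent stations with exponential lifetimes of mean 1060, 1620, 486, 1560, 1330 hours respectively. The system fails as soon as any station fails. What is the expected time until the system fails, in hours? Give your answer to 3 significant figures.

The first failure time is exponential with rate Σλ_i = 1/1060 + 1/1620 + 1/486 + 1/1560 + 1/1330 = 0.0050112 per hour.
E[min] = 1/Σλ = 1/0.0050112 = 199.553 hours.

200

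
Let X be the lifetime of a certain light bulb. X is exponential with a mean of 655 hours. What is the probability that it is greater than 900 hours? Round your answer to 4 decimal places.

The rate is λ = 1/655 = 0.00152672 per hour.
P(X > 900) = e^(−λ·900) = e^(−1.374) ≈ 0.2531.

0.2531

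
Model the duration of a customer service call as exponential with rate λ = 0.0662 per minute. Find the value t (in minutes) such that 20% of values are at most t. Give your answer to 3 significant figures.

3.37

Set 1 − e^(−λt) = 0.2, so t = −ln(0.8)/λ = 0.22314/0.0662 ≈ 3.37075 minutes.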